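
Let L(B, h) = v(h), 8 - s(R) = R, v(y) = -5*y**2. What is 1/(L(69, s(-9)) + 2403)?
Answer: 1/958 ≈ 0.0010438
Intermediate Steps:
s(R) = 8 - R
L(B, h) = -5*h**2
1/(L(69, s(-9)) + 2403) = 1/(-5*(8 - 1*(-9))**2 + 2403) = 1/(-5*(8 + 9)**2 + 2403) = 1/(-5*17**2 + 2403) = 1/(-5*289 + 2403) = 1/(-1445 + 2403) = 1/958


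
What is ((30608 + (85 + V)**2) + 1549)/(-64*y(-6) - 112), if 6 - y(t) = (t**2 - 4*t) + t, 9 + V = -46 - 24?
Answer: 32193/2960 ≈ 10.876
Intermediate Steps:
V = -79 (V = -9 + (-46 - 24) = -9 - 70 = -79)
y(t) = 6 - t**2 + 3*t (y(t) = 6 - ((t**2 - 4*t) + t) = 6 - (t**2 - 3*t) = 6 + (-t**2 + 3*t) = 6 - t**2 + 3*t)
((30608 + (85 + V)**2) + 1549)/(-64*y(-6) - 112) = ((30608 + (85 - 79)**2) + 1549)/(-64*(6 - 1*(-6)**2 + 3*(-6)) - 112) = ((30608 + 6**2) + 1549)/(-64*(6 - 1*36 - 18) - 112) = ((30608 + 36) + 1549)/(-64*(6 - 36 - 18) - 112) = (30644 + 1549)/(-64*(-48) - 112) = 32193/(3072 - 112) = 32193/2960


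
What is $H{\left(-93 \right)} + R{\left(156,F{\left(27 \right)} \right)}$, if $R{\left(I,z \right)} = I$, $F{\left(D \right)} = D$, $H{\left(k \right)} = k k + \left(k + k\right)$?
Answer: $8619$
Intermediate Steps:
$H{\left(k \right)} = k^{2} + 2 k$
$H{\left(-93 \right)} + R{\left(156,F{\left(27 \right)} \right)} = - 93 \left(2 - 93\right) + 156 = \left(-93\right) \left(-91\right) + 156 = 8463 + 156 = 8619$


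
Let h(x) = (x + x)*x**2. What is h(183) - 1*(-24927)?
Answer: 12281901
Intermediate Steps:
h(x) = 2*x**3 (h(x) = (2*x)*x**2 = 2*x**3)
h(183) - 1*(-24927) = 2*183**3 - 1*(-24927) = 2*6128487 + 24927 = 12256974 + 24927 = 12281901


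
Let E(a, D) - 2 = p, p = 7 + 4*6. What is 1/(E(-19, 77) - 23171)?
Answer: -1/23138 ≈ -4.3219e-5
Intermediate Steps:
p = 31 (p = 7 + 24 = 31)
E(a, D) = 33 (E(a, D) = 2 + 31 = 33)
1/(E(-19, 77) - 23171) = 1/(33 - 23171) = 1/(-23138) = -1/23138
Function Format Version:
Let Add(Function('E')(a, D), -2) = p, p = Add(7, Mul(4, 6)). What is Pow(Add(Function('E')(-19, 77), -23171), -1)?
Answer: Rational(-1, 23138) ≈ -4.3219e-5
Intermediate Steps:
p = 31 (p = Add(7, 24) = 31)
Function('E')(a, D) = 33 (Function('E')(a, D) = Add(2, 31) = 33)
Pow(Add(Function('E')(-19, 77), -23171), -1) = Pow(Add(33, -23171), -1) = Pow(-23138, -1) = Rational(-1, 23138)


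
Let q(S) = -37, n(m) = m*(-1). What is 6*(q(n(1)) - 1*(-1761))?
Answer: 10344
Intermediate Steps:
n(m) = -m
6*(q(n(1)) - 1*(-1761)) = 6*(-37 - 1*(-1761)) = 6*(-37 + 1761) = 6*1724 = 10344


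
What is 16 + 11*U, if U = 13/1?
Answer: 159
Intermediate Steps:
U = 13 (U = 13*1 = 13)
16 + 11*U = 16 + 11*13 = 16 + 143 = 159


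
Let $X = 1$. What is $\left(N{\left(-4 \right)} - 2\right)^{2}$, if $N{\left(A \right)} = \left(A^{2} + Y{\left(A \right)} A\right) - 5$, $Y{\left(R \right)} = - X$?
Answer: $169$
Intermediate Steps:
$Y{\left(R \right)} = -1$ ($Y{\left(R \right)} = \left(-1\right) 1 = -1$)
$N{\left(A \right)} = -5 + A^{2} - A$ ($N{\left(A \right)} = \left(A^{2} - A\right) - 5 = -5 + A^{2} - A$)
$\left(N{\left(-4 \right)} - 2\right)^{2} = \left(\left(-5 + \left(-4\right)^{2} - -4\right) - 2\right)^{2} = \left(\left(-5 + 16 + 4\right) - 2\right)^{2} = \left(15 - 2\right)^{2} = 13^{2} = 169$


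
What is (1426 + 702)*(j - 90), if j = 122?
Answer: 68096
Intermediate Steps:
(1426 + 702)*(j - 90) = (1426 + 702)*(122 - 90) = 2128*32 = 68096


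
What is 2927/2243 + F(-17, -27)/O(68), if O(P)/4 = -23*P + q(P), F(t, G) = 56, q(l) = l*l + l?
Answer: 4593529/3508052 ≈ 1.3094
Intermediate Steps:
q(l) = l + l² (q(l) = l² + l = l + l²)
O(P) = -92*P + 4*P*(1 + P) (O(P) = 4*(-23*P + P*(1 + P)) = -92*P + 4*P*(1 + P))
2927/2243 + F(-17, -27)/O(68) = 2927/2243 + 56/((4*68*(-22 + 68))) = 2927*(1/2243) + 56/((4*68*46)) = 2927/2243 + 56/12512 = 2927/2243 + 56*(1/12512) = 2927/2243 + 7/1564 = 4593529/3508052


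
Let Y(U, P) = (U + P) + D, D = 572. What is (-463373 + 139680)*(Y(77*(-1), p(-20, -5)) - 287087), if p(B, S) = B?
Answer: 92774298116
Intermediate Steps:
Y(U, P) = 572 + P + U (Y(U, P) = (U + P) + 572 = (P + U) + 572 = 572 + P + U)
(-463373 + 139680)*(Y(77*(-1), p(-20, -5)) - 287087) = (-463373 + 139680)*((572 - 20 + 77*(-1)) - 287087) = -323693*((572 - 20 - 77) - 287087) = -323693*(475 - 287087) = -323693*(-286612) = 92774298116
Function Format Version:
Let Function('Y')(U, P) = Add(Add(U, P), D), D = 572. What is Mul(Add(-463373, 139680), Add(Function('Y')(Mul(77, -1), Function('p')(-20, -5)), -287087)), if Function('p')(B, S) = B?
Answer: 92774298116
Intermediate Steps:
Function('Y')(U, P) = Add(572, P, U) (Function('Y')(U, P) = Add(Add(U, P), 572) = Add(Add(P, U), 572) = Add(572, P, U))
Mul(Add(-463373, 139680), Add(Function('Y')(Mul(77, -1), Function('p')(-20, -5)), -287087)) = Mul(Add(-463373, 139680), Add(Add(572, -20, Mul(77, -1)), -287087)) = Mul(-323693, Add(Add(572, -20, -77), -287087)) = Mul(-323693, Add(475, -287087)) = Mul(-323693, -286612) = 92774298116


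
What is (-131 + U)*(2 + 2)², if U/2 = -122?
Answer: -6000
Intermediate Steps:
U = -244 (U = 2*(-122) = -244)
(-131 + U)*(2 + 2)² = (-131 - 244)*(2 + 2)² = -375*4² = -375*16 = -6000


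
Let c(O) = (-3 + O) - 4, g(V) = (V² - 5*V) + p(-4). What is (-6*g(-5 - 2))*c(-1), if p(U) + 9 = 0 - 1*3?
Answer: 3456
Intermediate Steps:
p(U) = -12 (p(U) = -9 + (0 - 1*3) = -9 + (0 - 3) = -9 - 3 = -12)
g(V) = -12 + V² - 5*V (g(V) = (V² - 5*V) - 12 = -12 + V² - 5*V)
c(O) = -7 + O
(-6*g(-5 - 2))*c(-1) = (-6*(-12 + (-5 - 2)² - 5*(-5 - 2)))*(-7 - 1) = -6*(-12 + (-7)² - 5*(-7))*(-8) = -6*(-12 + 49 + 35)*(-8) = -6*72*(-8) = -432*(-8) = 3456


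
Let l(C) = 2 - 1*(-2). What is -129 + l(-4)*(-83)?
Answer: -461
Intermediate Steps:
l(C) = 4 (l(C) = 2 + 2 = 4)
-129 + l(-4)*(-83) = -129 + 4*(-83) = -129 - 332 = -461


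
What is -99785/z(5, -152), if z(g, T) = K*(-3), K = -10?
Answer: -19957/6 ≈ -3326.2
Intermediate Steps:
z(g, T) = 30 (z(g, T) = -10*(-3) = 30)
-99785/z(5, -152) = -99785/30 = -99785*1/30 = -19957/6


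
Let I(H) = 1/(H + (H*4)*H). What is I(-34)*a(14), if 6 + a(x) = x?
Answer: 4/2295 ≈ 0.0017429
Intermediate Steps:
a(x) = -6 + x
I(H) = 1/(H + 4*H²) (I(H) = 1/(H + (4*H)*H) = 1/(H + 4*H²))
I(-34)*a(14) = (1/((-34)*(1 + 4*(-34))))*(-6 + 14) = -1/(34*(1 - 136))*8 = -1/34/(-135)*8 = -1/34*(-1/135)*8 = (1/4590)*8 = 4/2295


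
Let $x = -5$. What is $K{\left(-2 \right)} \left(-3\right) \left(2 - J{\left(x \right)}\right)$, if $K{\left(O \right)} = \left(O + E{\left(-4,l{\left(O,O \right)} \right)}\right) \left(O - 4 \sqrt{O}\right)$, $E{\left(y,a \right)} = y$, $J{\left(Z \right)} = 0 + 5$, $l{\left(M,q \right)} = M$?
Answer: $108 + 216 i \sqrt{2} \approx 108.0 + 305.47 i$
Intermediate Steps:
$J{\left(Z \right)} = 5$
$K{\left(O \right)} = \left(-4 + O\right) \left(O - 4 \sqrt{O}\right)$ ($K{\left(O \right)} = \left(O - 4\right) \left(O - 4 \sqrt{O}\right) = \left(-4 + O\right) \left(O - 4 \sqrt{O}\right)$)
$K{\left(-2 \right)} \left(-3\right) \left(2 - J{\left(x \right)}\right) = \left(\left(-2\right)^{2} - -8 - 4 \left(-2\right)^{\frac{3}{2}} + 16 \sqrt{-2}\right) \left(-3\right) \left(2 - 5\right) = \left(4 + 8 - 4 \left(- 2 i \sqrt{2}\right) + 16 i \sqrt{2}\right) \left(-3\right) \left(2 - 5\right) = \left(4 + 8 + 8 i \sqrt{2} + 16 i \sqrt{2}\right) \left(-3\right) \left(-3\right) = \left(12 + 24 i \sqrt{2}\right) \left(-3\right) \left(-3\right) = \left(-36 - 72 i \sqrt{2}\right) \left(-3\right) = 108 + 216 i \sqrt{2}$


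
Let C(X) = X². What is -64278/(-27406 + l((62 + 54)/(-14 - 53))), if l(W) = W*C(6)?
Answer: 2153313/920189 ≈ 2.3401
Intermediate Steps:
l(W) = 36*W (l(W) = W*6² = W*36 = 36*W)
-64278/(-27406 + l((62 + 54)/(-14 - 53))) = -64278/(-27406 + 36*((62 + 54)/(-14 - 53))) = -64278/(-27406 + 36*(116/(-67))) = -64278/(-27406 + 36*(116*(-1/67))) = -64278/(-27406 + 36*(-116/67)) = -64278/(-27406 - 4176/67) = -64278/(-1840378/67) = -64278*(-67/1840378) = 2153313/920189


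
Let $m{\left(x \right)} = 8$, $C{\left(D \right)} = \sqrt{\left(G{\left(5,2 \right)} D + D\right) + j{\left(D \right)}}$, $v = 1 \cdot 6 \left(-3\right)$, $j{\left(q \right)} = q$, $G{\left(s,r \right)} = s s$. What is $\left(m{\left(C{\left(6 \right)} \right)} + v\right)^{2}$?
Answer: $100$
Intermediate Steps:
$G{\left(s,r \right)} = s^{2}$
$v = -18$ ($v = 6 \left(-3\right) = -18$)
$C{\left(D \right)} = 3 \sqrt{3} \sqrt{D}$ ($C{\left(D \right)} = \sqrt{\left(5^{2} D + D\right) + D} = \sqrt{\left(25 D + D\right) + D} = \sqrt{26 D + D} = \sqrt{27 D} = 3 \sqrt{3} \sqrt{D}$)
$\left(m{\left(C{\left(6 \right)} \right)} + v\right)^{2} = \left(8 - 18\right)^{2} = \left(-10\right)^{2} = 100$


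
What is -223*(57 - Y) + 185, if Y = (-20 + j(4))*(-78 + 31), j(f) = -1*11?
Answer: 312385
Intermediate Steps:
j(f) = -11
Y = 1457 (Y = (-20 - 11)*(-78 + 31) = -31*(-47) = 1457)
-223*(57 - Y) + 185 = -223*(57 - 1*1457) + 185 = -223*(57 - 1457) + 185 = -223*(-1400) + 185 = 312200 + 185 = 312385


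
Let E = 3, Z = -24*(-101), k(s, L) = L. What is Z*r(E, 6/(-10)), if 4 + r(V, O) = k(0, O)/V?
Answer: -50904/5 ≈ -10181.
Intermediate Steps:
Z = 2424
r(V, O) = -4 + O/V
Z*r(E, 6/(-10)) = 2424*(-4 + (6/(-10))/3) = 2424*(-4 + (6*(-⅒))*(⅓)) = 2424*(-4 - ⅗*⅓) = 2424*(-4 - ⅕) = 2424*(-21/5) = -50904/5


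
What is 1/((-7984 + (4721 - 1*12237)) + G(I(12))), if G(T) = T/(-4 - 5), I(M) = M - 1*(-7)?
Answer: -9/139519 ≈ -6.4507e-5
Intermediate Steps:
I(M) = 7 + M (I(M) = M + 7 = 7 + M)
G(T) = -T/9 (G(T) = T/(-9) = T*(-⅑) = -T/9)
1/((-7984 + (4721 - 1*12237)) + G(I(12))) = 1/((-7984 + (4721 - 1*12237)) - (7 + 12)/9) = 1/((-7984 + (4721 - 12237)) - ⅑*19) = 1/((-7984 - 7516) - 19/9) = 1/(-15500 - 19/9) = 1/(-139519/9) = -9/139519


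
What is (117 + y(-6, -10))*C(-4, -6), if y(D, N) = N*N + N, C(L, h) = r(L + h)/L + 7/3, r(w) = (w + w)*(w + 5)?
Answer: -4692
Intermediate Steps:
r(w) = 2*w*(5 + w) (r(w) = (2*w)*(5 + w) = 2*w*(5 + w))
C(L, h) = 7/3 + 2*(L + h)*(5 + L + h)/L (C(L, h) = (2*(L + h)*(5 + (L + h)))/L + 7/3 = (2*(L + h)*(5 + L + h))/L + 7*(1/3) = 2*(L + h)*(5 + L + h)/L + 7/3 = 7/3 + 2*(L + h)*(5 + L + h)/L)
y(D, N) = N + N**2 (y(D, N) = N**2 + N = N + N**2)
(117 + y(-6, -10))*C(-4, -6) = (117 - 10*(1 - 10))*((1/3)*(7*(-4) + 6*(-4 - 6)*(5 - 4 - 6))/(-4)) = (117 - 10*(-9))*((1/3)*(-1/4)*(-28 + 6*(-10)*(-5))) = (117 + 90)*((1/3)*(-1/4)*(-28 + 300)) = 207*((1/3)*(-1/4)*272) = 207*(-68/3) = -4692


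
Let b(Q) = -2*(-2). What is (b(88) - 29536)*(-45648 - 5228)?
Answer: 1502470032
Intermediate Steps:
b(Q) = 4
(b(88) - 29536)*(-45648 - 5228) = (4 - 29536)*(-45648 - 5228) = -29532*(-50876) = 1502470032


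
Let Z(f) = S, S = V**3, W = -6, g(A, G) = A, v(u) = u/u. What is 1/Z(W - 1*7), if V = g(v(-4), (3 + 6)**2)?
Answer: 1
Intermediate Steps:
v(u) = 1
V = 1
S = 1 (S = 1**3 = 1)
Z(f) = 1
1/Z(W - 1*7) = 1/1 = 1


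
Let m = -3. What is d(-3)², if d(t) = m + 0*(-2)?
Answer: 9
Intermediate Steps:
d(t) = -3 (d(t) = -3 + 0*(-2) = -3 + 0 = -3)
d(-3)² = (-3)² = 9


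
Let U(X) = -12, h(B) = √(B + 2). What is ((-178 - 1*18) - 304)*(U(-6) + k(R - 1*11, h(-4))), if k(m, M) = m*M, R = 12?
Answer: 6000 - 500*I*√2 ≈ 6000.0 - 707.11*I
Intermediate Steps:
h(B) = √(2 + B)
k(m, M) = M*m
((-178 - 1*18) - 304)*(U(-6) + k(R - 1*11, h(-4))) = ((-178 - 1*18) - 304)*(-12 + √(2 - 4)*(12 - 1*11)) = ((-178 - 18) - 304)*(-12 + √(-2)*(12 - 11)) = (-196 - 304)*(-12 + (I*√2)*1) = -500*(-12 + I*√2) = 6000 - 500*I*√2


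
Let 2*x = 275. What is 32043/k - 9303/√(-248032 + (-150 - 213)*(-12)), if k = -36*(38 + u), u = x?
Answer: -10681/2106 + 9303*I*√60919/121838 ≈ -5.0717 + 18.846*I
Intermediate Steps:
x = 275/2 (x = (½)*275 = 275/2 ≈ 137.50)
u = 275/2 ≈ 137.50
k = -6318 (k = -36*(38 + 275/2) = -36*351/2 = -6318)
32043/k - 9303/√(-248032 + (-150 - 213)*(-12)) = 32043/(-6318) - 9303/√(-248032 + (-150 - 213)*(-12)) = 32043*(-1/6318) - 9303/√(-248032 - 363*(-12)) = -10681/2106 - 9303/√(-248032 + 4356) = -10681/2106 - 9303*(-I*√60919/121838) = -10681/2106 - (-9303)*I*√60919/121838 = -10681/2106 + 9303*I*√60919/121838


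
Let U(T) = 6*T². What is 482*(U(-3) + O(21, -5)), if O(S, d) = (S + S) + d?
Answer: 43862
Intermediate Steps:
O(S, d) = d + 2*S (O(S, d) = 2*S + d = d + 2*S)
482*(U(-3) + O(21, -5)) = 482*(6*(-3)² + (-5 + 2*21)) = 482*(6*9 + (-5 + 42)) = 482*(54 + 37) = 482*91 = 43862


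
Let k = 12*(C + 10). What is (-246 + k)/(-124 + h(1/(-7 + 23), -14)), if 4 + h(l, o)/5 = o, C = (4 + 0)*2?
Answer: 15/107 ≈ 0.14019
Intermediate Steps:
C = 8 (C = 4*2 = 8)
h(l, o) = -20 + 5*o
k = 216 (k = 12*(8 + 10) = 12*18 = 216)
(-246 + k)/(-124 + h(1/(-7 + 23), -14)) = (-246 + 216)/(-124 + (-20 + 5*(-14))) = -30/(-124 + (-20 - 70)) = -30/(-124 - 90) = -30/(-214) = -30*(-1/214) = 15/107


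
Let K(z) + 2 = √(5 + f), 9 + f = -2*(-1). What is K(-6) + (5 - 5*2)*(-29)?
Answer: 143 + I*√2 ≈ 143.0 + 1.4142*I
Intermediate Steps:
f = -7 (f = -9 - 2*(-1) = -9 + 2 = -7)
K(z) = -2 + I*√2 (K(z) = -2 + √(5 - 7) = -2 + √(-2) = -2 + I*√2)
K(-6) + (5 - 5*2)*(-29) = (-2 + I*√2) + (5 - 5*2)*(-29) = (-2 + I*√2) + (5 - 10)*(-29) = (-2 + I*√2) - 5*(-29) = (-2 + I*√2) + 145 = 143 + I*√2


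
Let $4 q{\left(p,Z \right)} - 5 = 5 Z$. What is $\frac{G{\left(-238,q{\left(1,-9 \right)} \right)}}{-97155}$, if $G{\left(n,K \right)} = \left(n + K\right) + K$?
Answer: $\frac{86}{32385} \approx 0.0026556$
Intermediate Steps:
$q{\left(p,Z \right)} = \frac{5}{4} + \frac{5 Z}{4}$
$G{\left(n,K \right)} = n + 2 K$ ($G{\left(n,K \right)} = \left(K + n\right) + K = n + 2 K$)
$\frac{G{\left(-238,q{\left(1,-9 \right)} \right)}}{-97155} = \frac{-238 + 2 \left(\frac{5}{4} + \frac{5}{4} \left(-9\right)\right)}{-97155} = \left(-238 + 2 \left(\frac{5}{4} - \frac{45}{4}\right)\right) \left(- \frac{1}{97155}\right) = \left(-238 + 2 \left(-10\right)\right) \left(- \frac{1}{97155}\right) = \left(-238 - 20\right) \left(- \frac{1}{97155}\right) = \left(-258\right) \left(- \frac{1}{97155}\right) = \frac{86}{32385}$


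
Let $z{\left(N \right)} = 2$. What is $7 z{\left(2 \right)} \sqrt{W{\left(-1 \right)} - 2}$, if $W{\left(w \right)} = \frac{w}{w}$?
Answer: $14 i \approx 14.0 i$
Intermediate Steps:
$W{\left(w \right)} = 1$
$7 z{\left(2 \right)} \sqrt{W{\left(-1 \right)} - 2} = 7 \cdot 2 \sqrt{1 - 2} = 14 \sqrt{-1} = 14 i$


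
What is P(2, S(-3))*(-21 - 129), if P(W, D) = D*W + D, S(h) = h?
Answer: 1350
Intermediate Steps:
P(W, D) = D + D*W
P(2, S(-3))*(-21 - 129) = (-3*(1 + 2))*(-21 - 129) = -3*3*(-150) = -9*(-150) = 1350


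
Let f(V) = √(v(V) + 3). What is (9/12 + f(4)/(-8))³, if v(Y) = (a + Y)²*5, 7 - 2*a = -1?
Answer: (6 - √323)³/512 ≈ -3.3516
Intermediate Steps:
a = 4 (a = 7/2 - ½*(-1) = 7/2 + ½ = 4)
v(Y) = 5*(4 + Y)² (v(Y) = (4 + Y)²*5 = 5*(4 + Y)²)
f(V) = √(3 + 5*(4 + V)²) (f(V) = √(5*(4 + V)² + 3) = √(3 + 5*(4 + V)²))
(9/12 + f(4)/(-8))³ = (9/12 + √(3 + 5*(4 + 4)²)/(-8))³ = (9*(1/12) + √(3 + 5*8²)*(-⅛))³ = (¾ + √(3 + 5*64)*(-⅛))³ = (¾ + √(3 + 320)*(-⅛))³ = (¾ + √323*(-⅛))³ = (¾ - √323/8)³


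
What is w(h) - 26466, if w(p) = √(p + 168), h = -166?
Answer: -26466 + √2 ≈ -26465.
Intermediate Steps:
w(p) = √(168 + p)
w(h) - 26466 = √(168 - 166) - 26466 = √2 - 26466 = -26466 + √2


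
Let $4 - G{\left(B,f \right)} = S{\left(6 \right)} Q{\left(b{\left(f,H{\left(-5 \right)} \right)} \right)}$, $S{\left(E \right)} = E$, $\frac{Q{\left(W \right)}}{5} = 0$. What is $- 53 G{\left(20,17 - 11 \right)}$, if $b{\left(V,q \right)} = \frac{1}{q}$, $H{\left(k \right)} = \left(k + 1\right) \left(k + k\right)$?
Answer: $-212$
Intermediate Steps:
$H{\left(k \right)} = 2 k \left(1 + k\right)$ ($H{\left(k \right)} = \left(1 + k\right) 2 k = 2 k \left(1 + k\right)$)
$Q{\left(W \right)} = 0$ ($Q{\left(W \right)} = 5 \cdot 0 = 0$)
$G{\left(B,f \right)} = 4$ ($G{\left(B,f \right)} = 4 - 6 \cdot 0 = 4 - 0 = 4 + 0 = 4$)
$- 53 G{\left(20,17 - 11 \right)} = \left(-53\right) 4 = -212$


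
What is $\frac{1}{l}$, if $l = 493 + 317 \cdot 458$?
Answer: $\frac{1}{145679} \approx 6.8644 \cdot 10^{-6}$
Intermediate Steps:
$l = 145679$ ($l = 493 + 145186 = 145679$)
$\frac{1}{l} = \frac{1}{145679}$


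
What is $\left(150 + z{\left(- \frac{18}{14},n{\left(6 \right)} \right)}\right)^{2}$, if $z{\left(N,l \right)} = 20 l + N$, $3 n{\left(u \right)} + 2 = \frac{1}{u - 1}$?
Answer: $\frac{915849}{49} \approx 18691.0$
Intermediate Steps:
$n{\left(u \right)} = - \frac{2}{3} + \frac{1}{3 \left(-1 + u\right)}$ ($n{\left(u \right)} = - \frac{2}{3} + \frac{1}{3 \left(u - 1\right)} = - \frac{2}{3} + \frac{1}{3 \left(-1 + u\right)}$)
$z{\left(N,l \right)} = N + 20 l$
$\left(150 + z{\left(- \frac{18}{14},n{\left(6 \right)} \right)}\right)^{2} = \left(150 + \left(- \frac{18}{14} + 20 \frac{3 - 12}{3 \left(-1 + 6\right)}\right)\right)^{2} = \left(150 + \left(\left(-18\right) \frac{1}{14} + 20 \frac{3 - 12}{3 \cdot 5}\right)\right)^{2} = \left(150 + \left(- \frac{9}{7} + 20 \cdot \frac{1}{3} \cdot \frac{1}{5} \left(-9\right)\right)\right)^{2} = \left(150 + \left(- \frac{9}{7} + 20 \left(- \frac{3}{5}\right)\right)\right)^{2} = \left(150 - \frac{93}{7}\right)^{2} = \left(\frac{957}{7}\right)^{2} = \frac{915849}{49}$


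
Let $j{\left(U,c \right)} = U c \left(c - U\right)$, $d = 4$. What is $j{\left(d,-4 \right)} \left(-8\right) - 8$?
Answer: $-1032$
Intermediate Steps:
$j{\left(U,c \right)} = U c \left(c - U\right)$
$j{\left(d,-4 \right)} \left(-8\right) - 8 = 4 \left(-4\right) \left(-4 - 4\right) \left(-8\right) - 8 = 4 \left(-4\right) \left(-8\right) \left(-8\right) - 8 = 128 \left(-8\right) - 8 = -1024 - 8 = -1032$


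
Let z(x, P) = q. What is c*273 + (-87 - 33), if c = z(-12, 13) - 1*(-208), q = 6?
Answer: 58302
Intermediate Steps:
z(x, P) = 6
c = 214 (c = 6 - 1*(-208) = 6 + 208 = 214)
c*273 + (-87 - 33) = 214*273 + (-87 - 33) = 58422 - 120 = 58302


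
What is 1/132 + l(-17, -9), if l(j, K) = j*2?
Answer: -4487/132 ≈ -33.992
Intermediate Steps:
l(j, K) = 2*j
1/132 + l(-17, -9) = 1/132 + 2*(-17) = 1/132 - 34 = -4487/132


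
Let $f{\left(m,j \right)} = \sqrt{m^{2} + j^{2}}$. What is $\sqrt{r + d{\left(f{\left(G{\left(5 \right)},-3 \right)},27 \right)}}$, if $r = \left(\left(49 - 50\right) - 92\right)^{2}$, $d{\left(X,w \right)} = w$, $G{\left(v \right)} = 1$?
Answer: $6 \sqrt{241} \approx 93.145$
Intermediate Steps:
$f{\left(m,j \right)} = \sqrt{j^{2} + m^{2}}$
$r = 8649$ ($r = \left(\left(49 - 50\right) - 92\right)^{2} = \left(-1 - 92\right)^{2} = \left(-93\right)^{2} = 8649$)
$\sqrt{r + d{\left(f{\left(G{\left(5 \right)},-3 \right)},27 \right)}} = \sqrt{8649 + 27} = \sqrt{8676} = 6 \sqrt{241}$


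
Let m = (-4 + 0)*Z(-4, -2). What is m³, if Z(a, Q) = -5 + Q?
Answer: 21952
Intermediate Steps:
m = 28 (m = (-4 + 0)*(-5 - 2) = -4*(-7) = 28)
m³ = 28³ = 21952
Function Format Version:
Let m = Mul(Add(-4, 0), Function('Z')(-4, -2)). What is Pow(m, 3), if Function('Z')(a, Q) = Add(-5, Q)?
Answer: 21952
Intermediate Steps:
m = 28 (m = Mul(Add(-4, 0), Add(-5, -2)) = Mul(-4, -7) = 28)
Pow(m, 3) = Pow(28, 3) = 21952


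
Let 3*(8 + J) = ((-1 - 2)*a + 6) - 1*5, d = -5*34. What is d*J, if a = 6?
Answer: 6970/3 ≈ 2323.3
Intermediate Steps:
d = -170
J = -41/3 (J = -8 + (((-1 - 2)*6 + 6) - 1*5)/3 = -8 + ((-3*6 + 6) - 5)/3 = -8 + ((-18 + 6) - 5)/3 = -8 + (-12 - 5)/3 = -8 + (⅓)*(-17) = -8 - 17/3 = -41/3 ≈ -13.667)
d*J = -170*(-41/3) = 6970/3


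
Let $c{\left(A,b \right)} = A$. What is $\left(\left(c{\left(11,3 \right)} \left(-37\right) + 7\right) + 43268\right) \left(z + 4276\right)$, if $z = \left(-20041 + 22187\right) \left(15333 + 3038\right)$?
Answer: $1690218451656$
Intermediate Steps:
$z = 39424166$ ($z = 2146 \cdot 18371 = 39424166$)
$\left(\left(c{\left(11,3 \right)} \left(-37\right) + 7\right) + 43268\right) \left(z + 4276\right) = \left(\left(11 \left(-37\right) + 7\right) + 43268\right) \left(39424166 + 4276\right) = \left(\left(-407 + 7\right) + 43268\right) 39428442 = \left(-400 + 43268\right) 39428442 = 42868 \cdot 39428442 = 1690218451656$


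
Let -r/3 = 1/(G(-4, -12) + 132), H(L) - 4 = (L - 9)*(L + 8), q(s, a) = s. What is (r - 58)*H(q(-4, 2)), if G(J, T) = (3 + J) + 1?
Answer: 30636/11 ≈ 2785.1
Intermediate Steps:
G(J, T) = 4 + J
H(L) = 4 + (-9 + L)*(8 + L) (H(L) = 4 + (L - 9)*(L + 8) = 4 + (-9 + L)*(8 + L))
r = -1/44 (r = -3/((4 - 4) + 132) = -3/(0 + 132) = -3/132 = -3*1/132 = -1/44 ≈ -0.022727)
(r - 58)*H(q(-4, 2)) = (-1/44 - 58)*(-68 + (-4)² - 1*(-4)) = -2553*(-68 + 16 + 4)/44 = -2553/44*(-48) = 30636/11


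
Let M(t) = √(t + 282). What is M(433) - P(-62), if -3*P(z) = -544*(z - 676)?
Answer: 133824 + √715 ≈ 1.3385e+5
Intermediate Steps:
P(z) = -367744/3 + 544*z/3 (P(z) = -(-544)*(z - 676)/3 = -(-544)*(-676 + z)/3 = -(367744 - 544*z)/3 = -367744/3 + 544*z/3)
M(t) = √(282 + t)
M(433) - P(-62) = √(282 + 433) - (-367744/3 + (544/3)*(-62)) = √715 - (-367744/3 - 33728/3) = √715 - 1*(-133824) = √715 + 133824 = 133824 + √715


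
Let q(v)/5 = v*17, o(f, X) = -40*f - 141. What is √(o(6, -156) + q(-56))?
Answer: I*√5141 ≈ 71.701*I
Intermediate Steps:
o(f, X) = -141 - 40*f
q(v) = 85*v (q(v) = 5*(v*17) = 5*(17*v) = 85*v)
√(o(6, -156) + q(-56)) = √((-141 - 40*6) + 85*(-56)) = √((-141 - 240) - 4760) = √(-381 - 4760) = √(-5141) = I*√5141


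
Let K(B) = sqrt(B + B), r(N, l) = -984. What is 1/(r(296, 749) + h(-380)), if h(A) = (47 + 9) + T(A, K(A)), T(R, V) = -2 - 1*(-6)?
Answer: -1/924 ≈ -0.0010823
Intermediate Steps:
K(B) = sqrt(2)*sqrt(B) (K(B) = sqrt(2*B) = sqrt(2)*sqrt(B))
T(R, V) = 4 (T(R, V) = -2 + 6 = 4)
h(A) = 60 (h(A) = (47 + 9) + 4 = 56 + 4 = 60)
1/(r(296, 749) + h(-380)) = 1/(-984 + 60) = 1/(-924) = -1/924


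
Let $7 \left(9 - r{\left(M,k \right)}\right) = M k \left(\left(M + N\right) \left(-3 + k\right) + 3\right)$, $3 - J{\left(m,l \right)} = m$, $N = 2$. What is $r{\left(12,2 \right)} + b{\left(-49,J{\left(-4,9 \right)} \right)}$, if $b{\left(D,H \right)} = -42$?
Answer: $\frac{33}{7} \approx 4.7143$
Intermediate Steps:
$J{\left(m,l \right)} = 3 - m$
$r{\left(M,k \right)} = 9 - \frac{M k \left(3 + \left(-3 + k\right) \left(2 + M\right)\right)}{7}$ ($r{\left(M,k \right)} = 9 - \frac{M k \left(\left(M + 2\right) \left(-3 + k\right) + 3\right)}{7} = 9 - \frac{M k \left(\left(2 + M\right) \left(-3 + k\right) + 3\right)}{7} = 9 - \frac{M k \left(\left(-3 + k\right) \left(2 + M\right) + 3\right)}{7} = 9 - \frac{M k \left(3 + \left(-3 + k\right) \left(2 + M\right)\right)}{7}$)
$r{\left(12,2 \right)} + b{\left(-49,J{\left(-4,9 \right)} \right)} = \left(9 - \frac{24 \cdot 2^{2}}{7} - \frac{12^{2} \cdot 2^{2}}{7} + \frac{3}{7} \cdot 12 \cdot 2 + \frac{3}{7} \cdot 2 \cdot 12^{2}\right) - 42 = \left(9 - \frac{24}{7} \cdot 4 - \frac{144}{7} \cdot 4 + \frac{72}{7} + \frac{3}{7} \cdot 2 \cdot 144\right) - 42 = \left(9 - \frac{96}{7} - \frac{576}{7} + \frac{72}{7} + \frac{864}{7}\right) - 42 = \frac{327}{7} - 42 = \frac{33}{7}$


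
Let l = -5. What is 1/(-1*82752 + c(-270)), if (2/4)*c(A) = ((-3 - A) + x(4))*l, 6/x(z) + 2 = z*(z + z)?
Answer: -1/85424 ≈ -1.1706e-5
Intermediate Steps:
x(z) = 6/(-2 + 2*z²) (x(z) = 6/(-2 + z*(z + z)) = 6/(-2 + z*(2*z)) = 6/(-2 + 2*z²))
c(A) = 28 + 10*A (c(A) = 2*(((-3 - A) + 3/(-1 + 4²))*(-5)) = 2*(((-3 - A) + 3/(-1 + 16))*(-5)) = 2*(((-3 - A) + 3/15)*(-5)) = 2*(((-3 - A) + 3*(1/15))*(-5)) = 2*(((-3 - A) + ⅕)*(-5)) = 2*((-14/5 - A)*(-5)) = 2*(14 + 5*A) = 28 + 10*A)
1/(-1*82752 + c(-270)) = 1/(-1*82752 + (28 + 10*(-270))) = 1/(-82752 + (28 - 2700)) = 1/(-82752 - 2672) = 1/(-85424) = -1/85424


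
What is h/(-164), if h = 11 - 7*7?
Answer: 19/82 ≈ 0.23171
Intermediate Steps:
h = -38 (h = 11 - 49 = -38)
h/(-164) = -38/(-164) = -38*(-1/164) = 19/82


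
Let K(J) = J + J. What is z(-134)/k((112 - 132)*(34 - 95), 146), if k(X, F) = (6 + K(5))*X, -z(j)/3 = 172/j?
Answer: 129/653920 ≈ 0.00019727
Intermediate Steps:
K(J) = 2*J
z(j) = -516/j
k(X, F) = 16*X (k(X, F) = (6 + 2*5)*X = (6 + 10)*X = 16*X)
z(-134)/k((112 - 132)*(34 - 95), 146) = (-516/(-134))/((16*((112 - 132)*(34 - 95)))) = (-516*(-1/134))/((16*(-20*(-61)))) = 258/(67*((16*1220))) = (258/67)/19520 = (258/67)*(1/19520) = 129/653920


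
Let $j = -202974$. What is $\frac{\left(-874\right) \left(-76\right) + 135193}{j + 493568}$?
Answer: $\frac{201617}{290594} \approx 0.69381$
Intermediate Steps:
$\frac{\left(-874\right) \left(-76\right) + 135193}{j + 493568} = \frac{\left(-874\right) \left(-76\right) + 135193}{-202974 + 493568} = \frac{66424 + 135193}{290594} = 201617 \cdot \frac{1}{290594} = \frac{201617}{290594}$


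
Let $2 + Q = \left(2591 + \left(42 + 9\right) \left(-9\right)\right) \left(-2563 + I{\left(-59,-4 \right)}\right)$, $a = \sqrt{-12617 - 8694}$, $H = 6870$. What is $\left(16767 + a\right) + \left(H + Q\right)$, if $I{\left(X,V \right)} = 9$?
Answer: $-5421493 + i \sqrt{21311} \approx -5.4215 \cdot 10^{6} + 145.98 i$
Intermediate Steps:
$a = i \sqrt{21311}$ ($a = \sqrt{-21311} = i \sqrt{21311} \approx 145.98 i$)
$Q = -5445130$ ($Q = -2 + \left(2591 + \left(42 + 9\right) \left(-9\right)\right) \left(-2563 + 9\right) = -2 + \left(2591 + 51 \left(-9\right)\right) \left(-2554\right) = -2 + \left(2591 - 459\right) \left(-2554\right) = -2 + 2132 \left(-2554\right) = -2 - 5445128 = -5445130$)
$\left(16767 + a\right) + \left(H + Q\right) = \left(16767 + i \sqrt{21311}\right) + \left(6870 - 5445130\right) = \left(16767 + i \sqrt{21311}\right) - 5438260 = -5421493 + i \sqrt{21311}$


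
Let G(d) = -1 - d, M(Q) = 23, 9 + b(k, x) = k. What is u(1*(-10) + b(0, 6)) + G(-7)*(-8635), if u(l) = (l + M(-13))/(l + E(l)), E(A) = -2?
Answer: -1088014/21 ≈ -51810.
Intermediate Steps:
b(k, x) = -9 + k
u(l) = (23 + l)/(-2 + l) (u(l) = (l + 23)/(l - 2) = (23 + l)/(-2 + l))
u(1*(-10) + b(0, 6)) + G(-7)*(-8635) = (23 + (1*(-10) + (-9 + 0)))/(-2 + (1*(-10) + (-9 + 0))) + (-1 - 1*(-7))*(-8635) = (23 + (-10 - 9))/(-2 + (-10 - 9)) + (-1 + 7)*(-8635) = (23 - 19)/(-2 - 19) + 6*(-8635) = 4/(-21) - 51810 = -1/21*4 - 51810 = -4/21 - 51810 = -1088014/21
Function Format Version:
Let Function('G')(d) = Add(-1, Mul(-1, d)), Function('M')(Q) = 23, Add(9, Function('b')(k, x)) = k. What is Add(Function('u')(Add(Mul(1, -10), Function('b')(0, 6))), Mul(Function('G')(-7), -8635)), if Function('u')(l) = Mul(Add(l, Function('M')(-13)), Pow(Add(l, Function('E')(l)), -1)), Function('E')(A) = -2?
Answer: Rational(-1088014, 21) ≈ -51810.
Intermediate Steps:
Function('b')(k, x) = Add(-9, k)
Function('u')(l) = Mul(Pow(Add(-2, l), -1), Add(23, l)) (Function('u')(l) = Mul(Add(l, 23), Pow(Add(l, -2), -1)) = Mul(Add(23, l), Pow(Add(-2, l), -1)) = Mul(Pow(Add(-2, l), -1), Add(23, l)))
Add(Function('u')(Add(Mul(1, -10), Function('b')(0, 6))), Mul(Function('G')(-7), -8635)) = Add(Mul(Pow(Add(-2, Add(Mul(1, -10), Add(-9, 0))), -1), Add(23, Add(Mul(1, -10), Add(-9, 0)))), Mul(Add(-1, Mul(-1, -7)), -8635)) = Add(Mul(Pow(Add(-2, Add(-10, -9)), -1), Add(23, Add(-10, -9))), Mul(Add(-1, 7), -8635)) = Add(Mul(Pow(Add(-2, -19), -1), Add(23, -19)), Mul(6, -8635)) = Add(Mul(Pow(-21, -1), 4), -51810) = Add(Mul(Rational(-1, 21), 4), -51810) = Add(Rational(-4, 21), -51810) = Rational(-1088014, 21)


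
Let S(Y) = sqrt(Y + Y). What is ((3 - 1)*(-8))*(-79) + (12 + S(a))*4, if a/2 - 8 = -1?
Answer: 1312 + 8*sqrt(7) ≈ 1333.2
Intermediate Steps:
a = 14 (a = 16 + 2*(-1) = 16 - 2 = 14)
S(Y) = sqrt(2)*sqrt(Y) (S(Y) = sqrt(2*Y) = sqrt(2)*sqrt(Y))
((3 - 1)*(-8))*(-79) + (12 + S(a))*4 = ((3 - 1)*(-8))*(-79) + (12 + sqrt(2)*sqrt(14))*4 = (2*(-8))*(-79) + (12 + 2*sqrt(7))*4 = -16*(-79) + (48 + 8*sqrt(7)) = 1264 + (48 + 8*sqrt(7)) = 1312 + 8*sqrt(7)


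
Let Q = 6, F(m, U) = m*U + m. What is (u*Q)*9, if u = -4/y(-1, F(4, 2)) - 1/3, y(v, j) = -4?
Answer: 36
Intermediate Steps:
F(m, U) = m + U*m (F(m, U) = U*m + m = m + U*m)
u = ⅔ (u = -4/(-4) - 1/3 = -4*(-¼) - 1*⅓ = 1 - ⅓ = ⅔ ≈ 0.66667)
(u*Q)*9 = ((⅔)*6)*9 = 4*9 = 36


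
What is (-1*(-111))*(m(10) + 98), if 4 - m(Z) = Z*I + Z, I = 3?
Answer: 6882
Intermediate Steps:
m(Z) = 4 - 4*Z (m(Z) = 4 - (Z*3 + Z) = 4 - (3*Z + Z) = 4 - 4*Z)
(-1*(-111))*(m(10) + 98) = (-1*(-111))*((4 - 4*10) + 98) = 111*((4 - 40) + 98) = 111*(-36 + 98) = 111*62 = 6882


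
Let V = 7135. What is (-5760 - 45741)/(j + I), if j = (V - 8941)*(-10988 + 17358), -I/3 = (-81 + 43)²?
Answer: 17167/3836184 ≈ 0.0044750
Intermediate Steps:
I = -4332 (I = -3*(-81 + 43)² = -3*(-38)² = -3*1444 = -4332)
j = -11504220 (j = (7135 - 8941)*(-10988 + 17358) = -1806*6370 = -11504220)
(-5760 - 45741)/(j + I) = (-5760 - 45741)/(-11504220 - 4332) = -51501/(-11508552) = -51501*(-1/11508552) = 17167/3836184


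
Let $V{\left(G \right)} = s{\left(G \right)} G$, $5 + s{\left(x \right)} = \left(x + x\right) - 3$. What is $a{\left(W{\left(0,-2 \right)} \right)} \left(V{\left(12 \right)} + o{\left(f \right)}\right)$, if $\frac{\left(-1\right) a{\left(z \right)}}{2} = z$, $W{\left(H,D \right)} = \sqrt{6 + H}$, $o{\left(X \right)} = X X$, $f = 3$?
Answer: $- 402 \sqrt{6} \approx -984.7$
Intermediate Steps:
$s{\left(x \right)} = -8 + 2 x$ ($s{\left(x \right)} = -5 + \left(\left(x + x\right) - 3\right) = -5 + \left(2 x - 3\right) = -5 + \left(-3 + 2 x\right) = -8 + 2 x$)
$o{\left(X \right)} = X^{2}$
$a{\left(z \right)} = - 2 z$
$V{\left(G \right)} = G \left(-8 + 2 G\right)$ ($V{\left(G \right)} = \left(-8 + 2 G\right) G = G \left(-8 + 2 G\right)$)
$a{\left(W{\left(0,-2 \right)} \right)} \left(V{\left(12 \right)} + o{\left(f \right)}\right) = - 2 \sqrt{6 + 0} \left(2 \cdot 12 \left(-4 + 12\right) + 3^{2}\right) = - 2 \sqrt{6} \left(2 \cdot 12 \cdot 8 + 9\right) = - 2 \sqrt{6} \left(192 + 9\right) = - 2 \sqrt{6} \cdot 201 = - 402 \sqrt{6}$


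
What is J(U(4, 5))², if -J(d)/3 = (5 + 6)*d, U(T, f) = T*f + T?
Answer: 627264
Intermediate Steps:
U(T, f) = T + T*f
J(d) = -33*d (J(d) = -3*(5 + 6)*d = -33*d)
J(U(4, 5))² = (-132*(1 + 5))² = (-132*6)² = (-33*24)² = (-792)² = 627264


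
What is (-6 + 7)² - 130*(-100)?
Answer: 13001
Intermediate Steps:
(-6 + 7)² - 130*(-100) = 1² + 13000 = 1 + 13000 = 13001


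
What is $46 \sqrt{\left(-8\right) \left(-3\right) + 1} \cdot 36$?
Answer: $8280$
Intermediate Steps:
$46 \sqrt{\left(-8\right) \left(-3\right) + 1} \cdot 36 = 46 \sqrt{24 + 1} \cdot 36 = 46 \sqrt{25} \cdot 36 = 46 \cdot 5 \cdot 36 = 230 \cdot 36 = 8280$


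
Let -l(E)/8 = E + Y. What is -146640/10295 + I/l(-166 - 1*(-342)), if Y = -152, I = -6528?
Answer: 40678/2059 ≈ 19.756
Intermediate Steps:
l(E) = 1216 - 8*E (l(E) = -8*(E - 152) = -8*(-152 + E) = 1216 - 8*E)
-146640/10295 + I/l(-166 - 1*(-342)) = -146640/10295 - 6528/(1216 - 8*(-166 - 1*(-342))) = -146640*1/10295 - 6528/(1216 - 8*(-166 + 342)) = -29328/2059 - 6528/(1216 - 8*176) = -29328/2059 - 6528/(1216 - 1408) = -29328/2059 - 6528/(-192) = -29328/2059 - 6528*(-1/192) = -29328/2059 + 34 = 40678/2059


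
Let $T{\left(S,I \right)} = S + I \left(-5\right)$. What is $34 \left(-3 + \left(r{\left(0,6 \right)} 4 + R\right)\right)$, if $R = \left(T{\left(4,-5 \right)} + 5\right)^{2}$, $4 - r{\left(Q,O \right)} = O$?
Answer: $38930$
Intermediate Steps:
$r{\left(Q,O \right)} = 4 - O$
$T{\left(S,I \right)} = S - 5 I$
$R = 1156$ ($R = \left(\left(4 - -25\right) + 5\right)^{2} = \left(\left(4 + 25\right) + 5\right)^{2} = \left(29 + 5\right)^{2} = 34^{2} = 1156$)
$34 \left(-3 + \left(r{\left(0,6 \right)} 4 + R\right)\right) = 34 \left(-3 + \left(\left(4 - 6\right) 4 + 1156\right)\right) = 34 \left(-3 + \left(\left(-2\right) 4 + 1156\right)\right) = 34 \left(-3 + \left(-8 + 1156\right)\right) = 34 \left(-3 + 1148\right) = 34 \cdot 1145 = 38930$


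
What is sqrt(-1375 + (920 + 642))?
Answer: sqrt(187) ≈ 13.675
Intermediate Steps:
sqrt(-1375 + (920 + 642)) = sqrt(-1375 + 1562) = sqrt(187)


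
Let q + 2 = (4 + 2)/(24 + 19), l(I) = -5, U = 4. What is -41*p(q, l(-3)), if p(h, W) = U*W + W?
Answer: 1025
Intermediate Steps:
q = -80/43 (q = -2 + (4 + 2)/(24 + 19) = -2 + 6/43 = -80/43 ≈ -1.8605)
p(h, W) = 5*W (p(h, W) = 4*W + W = 5*W)
-41*p(q, l(-3)) = -205*(-5) = -41*(-25) = 1025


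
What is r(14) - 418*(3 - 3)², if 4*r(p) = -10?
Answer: -5/2 ≈ -2.5000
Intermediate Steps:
r(p) = -5/2 (r(p) = (¼)*(-10) = -5/2)
r(14) - 418*(3 - 3)² = -5/2 - 418*(3 - 3)² = -5/2 - 418*0² = -5/2 - 418*0 = -5/2 + 0 = -5/2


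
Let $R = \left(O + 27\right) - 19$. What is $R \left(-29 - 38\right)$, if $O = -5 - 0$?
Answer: $-201$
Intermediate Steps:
$O = -5$ ($O = -5 + 0 = -5$)
$R = 3$ ($R = \left(-5 + 27\right) - 19 = 22 - 19 = 3$)
$R \left(-29 - 38\right) = 3 \left(-29 - 38\right) = 3 \left(-67\right) = -201$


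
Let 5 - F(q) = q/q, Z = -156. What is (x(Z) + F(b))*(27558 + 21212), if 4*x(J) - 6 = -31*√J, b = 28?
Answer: 268235 - 755935*I*√39 ≈ 2.6824e+5 - 4.7208e+6*I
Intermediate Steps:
F(q) = 4 (F(q) = 5 - q/q = 5 - 1*1 = 5 - 1 = 4)
x(J) = 3/2 - 31*√J/4 (x(J) = 3/2 + (-31*√J)/4 = 3/2 - 31*√J/4)
(x(Z) + F(b))*(27558 + 21212) = ((3/2 - 31*I*√39/2) + 4)*(27558 + 21212) = ((3/2 - 31*I*√39/2) + 4)*48770 = (11/2 - 31*I*√39/2)*48770 = 268235 - 755935*I*√39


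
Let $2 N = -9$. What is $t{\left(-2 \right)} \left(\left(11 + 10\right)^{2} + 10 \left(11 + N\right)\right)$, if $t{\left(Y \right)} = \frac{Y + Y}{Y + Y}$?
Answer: $506$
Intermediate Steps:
$N = - \frac{9}{2}$ ($N = \frac{1}{2} \left(-9\right) = - \frac{9}{2} \approx -4.5$)
$t{\left(Y \right)} = 1$ ($t{\left(Y \right)} = \frac{2 Y}{2 Y} = 2 Y \frac{1}{2 Y} = 1$)
$t{\left(-2 \right)} \left(\left(11 + 10\right)^{2} + 10 \left(11 + N\right)\right) = 1 \left(\left(11 + 10\right)^{2} + 10 \left(11 - \frac{9}{2}\right)\right) = 1 \left(21^{2} + 10 \cdot \frac{13}{2}\right) = 1 \left(441 + 65\right) = 1 \cdot 506 = 506$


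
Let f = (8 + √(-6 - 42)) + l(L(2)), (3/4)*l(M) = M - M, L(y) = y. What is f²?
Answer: 16 + 64*I*√3 ≈ 16.0 + 110.85*I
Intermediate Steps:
l(M) = 0 (l(M) = 4*(M - M)/3 = (4/3)*0 = 0)
f = 8 + 4*I*√3 (f = (8 + √(-6 - 42)) + 0 = (8 + √(-48)) + 0 = (8 + 4*I*√3) + 0 = 8 + 4*I*√3 ≈ 8.0 + 6.9282*I)
f² = (8 + 4*I*√3)²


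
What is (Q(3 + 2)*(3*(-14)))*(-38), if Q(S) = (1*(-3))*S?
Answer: -23940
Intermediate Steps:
Q(S) = -3*S
(Q(3 + 2)*(3*(-14)))*(-38) = ((-3*(3 + 2))*(3*(-14)))*(-38) = (-3*5*(-42))*(-38) = -15*(-42)*(-38) = 630*(-38) = -23940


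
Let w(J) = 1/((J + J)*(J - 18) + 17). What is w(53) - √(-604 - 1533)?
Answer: 1/3727 - I*√2137 ≈ 0.00026831 - 46.228*I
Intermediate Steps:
w(J) = 1/(17 + 2*J*(-18 + J)) (w(J) = 1/((2*J)*(-18 + J) + 17) = 1/(2*J*(-18 + J) + 17) = 1/(17 + 2*J*(-18 + J)))
w(53) - √(-604 - 1533) = 1/(17 - 36*53 + 2*53²) - √(-604 - 1533) = 1/(17 - 1908 + 2*2809) - √(-2137) = 1/(17 - 1908 + 5618) - I*√2137 = 1/3727 - I*√2137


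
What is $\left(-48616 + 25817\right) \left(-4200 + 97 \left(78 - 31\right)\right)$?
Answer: $-8184841$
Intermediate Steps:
$\left(-48616 + 25817\right) \left(-4200 + 97 \left(78 - 31\right)\right) = - 22799 \left(-4200 + 97 \cdot 47\right) = - 22799 \left(-4200 + 4559\right) = \left(-22799\right) 359 = -8184841$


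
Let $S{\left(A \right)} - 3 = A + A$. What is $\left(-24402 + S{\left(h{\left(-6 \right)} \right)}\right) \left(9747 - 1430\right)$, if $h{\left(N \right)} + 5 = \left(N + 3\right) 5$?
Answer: $-203259163$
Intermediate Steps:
$h{\left(N \right)} = 10 + 5 N$ ($h{\left(N \right)} = -5 + \left(N + 3\right) 5 = -5 + \left(3 + N\right) 5 = -5 + \left(15 + 5 N\right) = 10 + 5 N$)
$S{\left(A \right)} = 3 + 2 A$ ($S{\left(A \right)} = 3 + \left(A + A\right) = 3 + 2 A$)
$\left(-24402 + S{\left(h{\left(-6 \right)} \right)}\right) \left(9747 - 1430\right) = \left(-24402 + \left(3 + 2 \left(10 + 5 \left(-6\right)\right)\right)\right) \left(9747 - 1430\right) = \left(-24402 + \left(3 + 2 \left(10 - 30\right)\right)\right) 8317 = \left(-24402 + \left(3 + 2 \left(-20\right)\right)\right) 8317 = \left(-24402 + \left(3 - 40\right)\right) 8317 = \left(-24402 - 37\right) 8317 = \left(-24439\right) 8317 = -203259163$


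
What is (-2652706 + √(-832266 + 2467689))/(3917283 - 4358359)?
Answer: 1326353/220538 - √1635423/441076 ≈ 6.0113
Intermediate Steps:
(-2652706 + √(-832266 + 2467689))/(3917283 - 4358359) = (-2652706 + √1635423)/(-441076) = (-2652706 + √1635423)*(-1/441076) = 1326353/220538 - √1635423/441076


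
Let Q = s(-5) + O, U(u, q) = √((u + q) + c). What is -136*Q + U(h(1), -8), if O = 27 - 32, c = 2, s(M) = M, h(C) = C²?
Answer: 1360 + I*√5 ≈ 1360.0 + 2.2361*I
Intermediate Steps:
U(u, q) = √(2 + q + u) (U(u, q) = √((u + q) + 2) = √((q + u) + 2) = √(2 + q + u))
O = -5
Q = -10 (Q = -5 - 5 = -10)
-136*Q + U(h(1), -8) = -136*(-10) + √(2 - 8 + 1²) = 1360 + √(2 - 8 + 1) = 1360 + √(-5) = 1360 + I*√5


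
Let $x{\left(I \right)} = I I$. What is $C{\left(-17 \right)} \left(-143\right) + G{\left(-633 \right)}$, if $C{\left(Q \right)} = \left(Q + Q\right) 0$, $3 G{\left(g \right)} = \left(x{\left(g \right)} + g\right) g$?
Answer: $-84411816$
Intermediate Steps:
$x{\left(I \right)} = I^{2}$
$G{\left(g \right)} = \frac{g \left(g + g^{2}\right)}{3}$ ($G{\left(g \right)} = \frac{\left(g^{2} + g\right) g}{3} = \frac{\left(g + g^{2}\right) g}{3} = \frac{g \left(g + g^{2}\right)}{3}$)
$C{\left(Q \right)} = 0$ ($C{\left(Q \right)} = 2 Q 0 = 0$)
$C{\left(-17 \right)} \left(-143\right) + G{\left(-633 \right)} = 0 \left(-143\right) + \frac{\left(-633\right)^{2} \left(1 - 633\right)}{3} = 0 + \frac{1}{3} \cdot 400689 \left(-632\right) = 0 - 84411816 = -84411816$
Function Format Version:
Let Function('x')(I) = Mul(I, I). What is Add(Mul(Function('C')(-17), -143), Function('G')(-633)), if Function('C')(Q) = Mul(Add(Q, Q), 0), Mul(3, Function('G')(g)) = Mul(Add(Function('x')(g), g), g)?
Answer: -84411816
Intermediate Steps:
Function('x')(I) = Pow(I, 2)
Function('G')(g) = Mul(Rational(1, 3), g, Add(g, Pow(g, 2))) (Function('G')(g) = Mul(Rational(1, 3), Mul(Add(Pow(g, 2), g), g)) = Mul(Rational(1, 3), Mul(Add(g, Pow(g, 2)), g)) = Mul(Rational(1, 3), Mul(g, Add(g, Pow(g, 2)))) = Mul(Rational(1, 3), g, Add(g, Pow(g, 2))))
Function('C')(Q) = 0 (Function('C')(Q) = Mul(Mul(2, Q), 0) = 0)
Add(Mul(Function('C')(-17), -143), Function('G')(-633)) = Add(Mul(0, -143), Mul(Rational(1, 3), Pow(-633, 2), Add(1, -633))) = Add(0, Mul(Rational(1, 3), 400689, -632)) = Add(0, -84411816) = -84411816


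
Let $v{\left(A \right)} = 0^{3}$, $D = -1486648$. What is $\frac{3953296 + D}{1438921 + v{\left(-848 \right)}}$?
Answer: $\frac{2466648}{1438921} \approx 1.7142$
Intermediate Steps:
$v{\left(A \right)} = 0$
$\frac{3953296 + D}{1438921 + v{\left(-848 \right)}} = \frac{3953296 - 1486648}{1438921 + 0} = \frac{2466648}{1438921}$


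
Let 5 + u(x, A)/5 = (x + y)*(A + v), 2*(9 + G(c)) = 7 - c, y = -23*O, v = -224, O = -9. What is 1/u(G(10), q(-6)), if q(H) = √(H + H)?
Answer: -44021/9691558940 - 393*I*√3/9691558940 ≈ -4.5422e-6 - 7.0236e-8*I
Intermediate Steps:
q(H) = √2*√H (q(H) = √(2*H) = √2*√H)
y = 207 (y = -23*(-9) = 207)
G(c) = -11/2 - c/2 (G(c) = -9 + (7 - c)/2 = -9 + (7/2 - c/2) = -11/2 - c/2)
u(x, A) = -25 + 5*(-224 + A)*(207 + x) (u(x, A) = -25 + 5*((x + 207)*(A - 224)) = -25 + 5*((207 + x)*(-224 + A)) = -25 + 5*((-224 + A)*(207 + x)) = -25 + 5*(-224 + A)*(207 + x))
1/u(G(10), q(-6)) = 1/(-231865 - 1120*(-11/2 - ½*10) + 1035*(√2*√(-6)) + 5*(√2*√(-6))*(-11/2 - ½*10)) = 1/(-231865 - 1120*(-11/2 - 5) + 1035*(√2*(I*√6)) + 5*(√2*(I*√6))*(-11/2 - 5)) = 1/(-231865 - 1120*(-21/2) + 1035*(2*I*√3) + 5*(2*I*√3)*(-21/2)) = 1/(-231865 + 11760 + 2070*I*√3 - 105*I*√3) = 1/(-220105 + 1965*I*√3)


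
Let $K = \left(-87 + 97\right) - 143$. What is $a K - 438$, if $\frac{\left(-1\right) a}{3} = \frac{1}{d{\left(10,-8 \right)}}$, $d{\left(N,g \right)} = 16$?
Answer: $- \frac{6609}{16} \approx -413.06$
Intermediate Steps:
$K = -133$ ($K = 10 - 143 = -133$)
$a = - \frac{3}{16} \approx -0.1875$
$a K - 438 = \left(- \frac{3}{16}\right) \left(-133\right) - 438 = \frac{399}{16} - 438 = - \frac{6609}{16}$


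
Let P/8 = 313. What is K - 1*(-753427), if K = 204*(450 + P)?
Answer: 1356043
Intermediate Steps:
P = 2504 (P = 8*313 = 2504)
K = 602616 (K = 204*(450 + 2504) = 204*2954 = 602616)
K - 1*(-753427) = 602616 - 1*(-753427) = 602616 + 753427 = 1356043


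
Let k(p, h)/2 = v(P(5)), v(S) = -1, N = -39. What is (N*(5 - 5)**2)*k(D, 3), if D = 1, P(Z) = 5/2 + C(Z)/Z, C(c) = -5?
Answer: 0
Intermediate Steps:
P(Z) = 5/2 - 5/Z
k(p, h) = -2 (k(p, h) = 2*(-1) = -2)
(N*(5 - 5)**2)*k(D, 3) = -39*(5 - 5)**2*(-2) = -39*0**2*(-2) = -39*0*(-2) = 0*(-2) = 0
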